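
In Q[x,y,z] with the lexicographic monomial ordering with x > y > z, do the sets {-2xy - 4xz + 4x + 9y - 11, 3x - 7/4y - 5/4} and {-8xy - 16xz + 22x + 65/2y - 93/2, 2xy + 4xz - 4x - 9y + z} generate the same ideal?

No, the ideals differ.

Two ideals are equal iff their reduced Gröbner bases coincide (the reduced basis is unique for a fixed ordering).
Buchberger on the first generating set:
f_1 = -2xy - 4xz + 4x + 9y - 11, LT = xy.
f_2 = 3x - 7/4y - 5/4, LT = x.

S(f_1,f_2): lcm = xy. S = 2xz - 2x + 7/12y^2 - 49/12y + 11/2.
  reduce S modulo (f_1, f_2):
  remainder 7/12y^2 + 7/6yz - 21/4y + 5/6z + 14/3 ≠ 0; add g_3 = 7/12y^2 + 7/6yz - 21/4y + 5/6z + 14/3 to the basis.

The other S-polynomials (S(f_1,g_3), S(f_2,g_3)) all reduce to 0 modulo the current basis, so we have a Gröbner basis.
Inter-reduce: drop elements whose leading term is divisible by another's, tail-reduce, and make monic.
Reduced Gröbner basis: {x - 7/12y - 5/12, y^2 + 2yz - 9y + 10/7z + 8}.

Buchberger on the second generating set:
h_1 = -8xy - 16xz + 22x + 65/2y - 93/2, LT = xy.
h_2 = 2xy + 4xz - 4x - 9y + z, LT = xy.

S(h_1,h_2): lcm = xy. S = -3/4x + 7/16y - 1/2z + 93/16.
  reduce S modulo (h_1, h_2):
  remainder -3/4x + 7/16y - 1/2z + 93/16 ≠ 0; add k_3 = -3/4x + 7/16y - 1/2z + 93/16 to the basis.

S(h_1,k_3): lcm = xy. S = 2xz - 11/4x + 7/12y^2 - 2/3yz + 59/16y + 93/16.
  reduce S modulo (h_1, h_2, k_3):
  remainder 7/12y^2 + 1/2yz + 25/12y - 4/3z^2 + 52/3z - 31/2 ≠ 0; add k_4 = 7/12y^2 + 1/2yz + 25/12y - 4/3z^2 + 52/3z - 31/2 to the basis.

The other S-polynomials (S(h_2,k_3), S(h_1,k_4), S(h_2,k_4), S(k_3,k_4)) all reduce to 0 modulo the current basis, so we have a Gröbner basis.
Inter-reduce: drop elements whose leading term is divisible by another's, tail-reduce, and make monic.
Reduced Gröbner basis: {x - 7/12y + 2/3z - 31/4, y^2 + 6/7yz + 25/7y - 16/7z^2 + 208/7z - 186/7}.

Since the reduced bases disagree, the two ideals are not the same.
The same test decides containment: I ⊆ J iff every generator of I reduces to 0 modulo a Gröbner basis of J.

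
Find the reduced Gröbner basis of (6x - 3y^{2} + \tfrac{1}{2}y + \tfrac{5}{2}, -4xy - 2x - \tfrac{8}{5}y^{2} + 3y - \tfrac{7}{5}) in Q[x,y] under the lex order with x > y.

f_1 = 6x - 3y^{2} + \tfrac{1}{2}y + \tfrac{5}{2}, LT = x.
f_2 = -4xy - 2x - \tfrac{8}{5}y^{2} + 3y - \tfrac{7}{5}, LT = xy.

S(f_1,f_2): lcm = xy. S = -\tfrac{1}{2}x - \tfrac{1}{2}y^{3} - \tfrac{19}{60}y^{2} + \tfrac{7}{6}y - \tfrac{7}{20}.
  reduce S modulo (f_1, f_2):
  remainder -\tfrac{1}{2}y^{3} - \tfrac{17}{30}y^{2} + \tfrac{29}{24}y - \tfrac{17}{120} ≠ 0; add g_3 = -\tfrac{1}{2}y^{3} - \tfrac{17}{30}y^{2} + \tfrac{29}{24}y - \tfrac{17}{120} to the basis.

The other S-polynomials (S(f_1,g_3), S(f_2,g_3)) all reduce to 0 modulo the current basis, so we have a Gröbner basis.
Inter-reduce: drop elements whose leading term is divisible by another's, tail-reduce, and make monic.

G = {x - \tfrac{1}{2}y^{2} + \tfrac{1}{12}y + \tfrac{5}{12}, y^{3} + \tfrac{17}{15}y^{2} - \tfrac{29}{12}y + \tfrac{17}{60}}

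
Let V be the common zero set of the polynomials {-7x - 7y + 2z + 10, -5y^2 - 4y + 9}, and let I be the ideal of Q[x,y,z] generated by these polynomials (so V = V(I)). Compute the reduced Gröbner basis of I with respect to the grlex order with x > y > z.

G = {y^2 + 4/5y - 9/5, x + y - 2/7z - 10/7}

f_1 = -7x - 7y + 2z + 10, LT = x.
f_2 = -5y^2 - 4y + 9, LT = y^2.

The S-polynomials (S(f_1,f_2)) all reduce to 0 modulo the current basis, so we have a Gröbner basis.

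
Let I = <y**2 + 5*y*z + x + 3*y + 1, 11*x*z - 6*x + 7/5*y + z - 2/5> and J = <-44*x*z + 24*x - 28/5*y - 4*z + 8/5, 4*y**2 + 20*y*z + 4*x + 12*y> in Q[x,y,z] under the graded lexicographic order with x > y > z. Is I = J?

No, the ideals differ.

Equality of ideals is decidable: compute both reduced Gröbner bases (unique for the ordering) and check whether they agree.
Buchberger on the first generating set:
f_1 = y**2 + 5*y*z + x + 3*y + 1, LT = y**2.
f_2 = 11*x*z - 6*x + 7/5*y + z - 2/5, LT = x*z.

The S-polynomials (S(f_1,f_2)) all reduce to 0 modulo the current basis, so we have a Gröbner basis.
Inter-reduce: drop elements whose leading term is divisible by another's, tail-reduce, and make monic.
Reduced Gröbner basis: {x*z - 6/11*x + 7/55*y + 1/11*z - 2/55, y**2 + 5*y*z + x + 3*y + 1}.

Buchberger on the second generating set:
h_1 = -44*x*z + 24*x - 28/5*y - 4*z + 8/5, LT = x*z.
h_2 = 4*y**2 + 20*y*z + 4*x + 12*y, LT = y**2.

The S-polynomials (S(h_1,h_2)) all reduce to 0 modulo the current basis, so we have a Gröbner basis.
Inter-reduce: drop elements whose leading term is divisible by another's, tail-reduce, and make monic.
Reduced Gröbner basis: {x*z - 6/11*x + 7/55*y + 1/11*z - 2/55, y**2 + 5*y*z + x + 3*y}.

These differ, so the ideals are not equal.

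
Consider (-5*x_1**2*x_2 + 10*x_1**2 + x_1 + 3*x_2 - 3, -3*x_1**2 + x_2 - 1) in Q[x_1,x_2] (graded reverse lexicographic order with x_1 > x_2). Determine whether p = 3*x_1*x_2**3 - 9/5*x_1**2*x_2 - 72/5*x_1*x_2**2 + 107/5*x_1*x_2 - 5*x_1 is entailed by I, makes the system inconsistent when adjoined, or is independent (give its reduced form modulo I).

3*x_1*x_2**3 - 9/5*x_1**2*x_2 - 72/5*x_1*x_2**2 + 107/5*x_1*x_2 - 5*x_1 is independent of I; its normal form modulo I is 10*x_1*x_2 - 5*x_1.

First compute the reduced Gröbner basis of I by Buchberger's algorithm.
f_1 = -5*x_1**2*x_2 + 10*x_1**2 + x_1 + 3*x_2 - 3, LT = x_1**2*x_2.
f_2 = -3*x_1**2 + x_2 - 1, LT = x_1**2.

S(f_1,f_2): lcm = x_1**2*x_2. S = -2*x_1**2 + 1/3*x_2**2 - 1/5*x_1 - 14/15*x_2 + 3/5.
  reduce S modulo (f_1, f_2):
  remainder 1/3*x_2**2 - 1/5*x_1 - 8/5*x_2 + 19/15 ≠ 0; add h_3 = 1/3*x_2**2 - 1/5*x_1 - 8/5*x_2 + 19/15 to the basis.

The other S-polynomials (S(f_1,h_3), S(f_2,h_3)) all reduce to 0 modulo the current basis, so we have a Gröbner basis.
Inter-reduce: drop elements whose leading term is divisible by another's, tail-reduce, and make monic.
Reduced Gröbner basis: {x_1**2 - 1/3*x_2 + 1/3, x_2**2 - 3/5*x_1 - 24/5*x_2 + 19/5}.
Label its elements g_1 = x_1**2 - 1/3*x_2 + 1/3, g_2 = x_2**2 - 3/5*x_1 - 24/5*x_2 + 19/5.

Reduce p = 3*x_1*x_2**3 - 9/5*x_1**2*x_2 - 72/5*x_1*x_2**2 + 107/5*x_1*x_2 - 5*x_1 modulo G:
  leading term x_1*x_2**3: subtract (3*x_1*x_2)·g_2 from 3*x_1*x_2**3 - 9/5*x_1**2*x_2 - 72/5*x_1*x_2**2 + 107/5*x_1*x_2 - 5*x_1 → 10*x_1*x_2 - 5*x_1
  leading term x_1*x_2: no divisor's leading term divides it; move 10*x_1*x_2 to the remainder.
  leading term x_1: no divisor's leading term divides it; move -5*x_1 to the remainder.
  normal form = 10*x_1*x_2 - 5*x_1.
The normal form is nonzero, so p ∉ I. Since p minus its normal form lies in I, I + (p) = I + (r) where r = 10*x_1*x_2 - 5*x_1; decide whether this ideal is the whole ring.
Run Buchberger on G together with r (pairs among the g_i already reduce to 0 since G is a Gröbner basis):
g_1 = x_1**2 - 1/3*x_2 + 1/3, LT = x_1**2.
g_2 = x_2**2 - 3/5*x_1 - 24/5*x_2 + 19/5, LT = x_2**2.
r = 10*x_1*x_2 - 5*x_1, LT = x_1*x_2.

S(g_1,r): lcm = x_1**2*x_2. S = 1/2*x_1**2 - 1/3*x_2**2 + 1/3*x_2.
  reduce S modulo (g_1, g_2, r):
  remainder -1/5*x_1 - 11/10*x_2 + 11/10 ≠ 0; add m_4 = -1/5*x_1 - 11/10*x_2 + 11/10 to the basis.

S(g_2,r): lcm = x_1*x_2**2. S = -3/5*x_1**2 - 43/10*x_1*x_2 + 19/5*x_1.
  reduce S modulo (g_1, g_2, r, m_4):
  remainder -371/40*x_2 + 371/40 ≠ 0; add m_5 = -371/40*x_2 + 371/40 to the basis.

The other S-polynomials (S(g_1,g_2), S(g_1,m_4), S(g_2,m_4), S(r,m_4), S(g_1,m_5), S(g_2,m_5), S(r,m_5), S(m_4,m_5)) all reduce to 0 modulo the current basis, so we have a Gröbner basis.
Inter-reduce: drop elements whose leading term is divisible by another's, tail-reduce, and make monic.
Reduced Gröbner basis: {x_1, x_2 - 1}.
The reduced Gröbner basis of I + (p) is {x_1, x_2 - 1} ≠ {1}, a proper ideal, so the enlarged system stays consistent: p is independent of I, with normal form 10*x_1*x_2 - 5*x_1.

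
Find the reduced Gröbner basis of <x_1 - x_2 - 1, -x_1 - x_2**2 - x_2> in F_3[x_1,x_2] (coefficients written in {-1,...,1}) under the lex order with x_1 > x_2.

G = {x_1 - x_2 - 1, x_2**2 - x_2 + 1}

f_1 = x_1 - x_2 - 1, LT = x_1.
f_2 = -x_1 - x_2**2 - x_2, LT = x_1.

S(f_1,f_2): lcm = x_1. S = -x_2**2 + x_2 - 1.
  reduce S modulo (f_1, f_2):
  remainder -x_2**2 + x_2 - 1 ≠ 0; add g_3 = -x_2**2 + x_2 - 1 to the basis.

The other S-polynomials (S(f_1,g_3), S(f_2,g_3)) all reduce to 0 modulo the current basis, so we have a Gröbner basis.
Inter-reduce: drop elements whose leading term is divisible by another's, tail-reduce, and make monic.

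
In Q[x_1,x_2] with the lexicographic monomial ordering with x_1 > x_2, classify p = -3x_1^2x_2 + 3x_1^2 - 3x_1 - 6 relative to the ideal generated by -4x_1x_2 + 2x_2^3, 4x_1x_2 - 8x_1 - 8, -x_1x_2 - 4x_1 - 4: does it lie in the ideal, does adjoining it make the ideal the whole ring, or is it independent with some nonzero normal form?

-3x_1^2x_2 + 3x_1^2 - 3x_1 - 6 lies in I (it reduces to 0).

First compute the reduced Gröbner basis of I by Buchberger's algorithm.
f_1 = -4x_1x_2 + 2x_2^3, LT = x_1x_2.
f_2 = 4x_1x_2 - 8x_1 - 8, LT = x_1x_2.
f_3 = -x_1x_2 - 4x_1 - 4, LT = x_1x_2.

S(f_1,f_2): lcm = x_1x_2. S = 2x_1 - 1/2x_2^3 + 2.
  leading term x_1: no divisor's leading term divides it; move 2x_1 to the remainder.
  leading term x_2^3: no divisor's leading term divides it; move -1/2x_2^3 to the remainder.
  leading term 1: no divisor's leading term divides it; move 2 to the remainder.
  remainder 2x_1 - 1/2x_2^3 + 2 ≠ 0; add h_4 = 2x_1 - 1/2x_2^3 + 2 to the basis.

S(f_1,f_3): lcm = x_1x_2. S = -4x_1 - 1/2x_2^3 - 4.
  leading term x_1: subtract (-2)·h_4 from -4x_1 - 1/2x_2^3 - 4 → -3/2x_2^3
  leading term x_2^3: no divisor's leading term divides it; move -3/2x_2^3 to the remainder.
  remainder -3/2x_2^3 ≠ 0; add h_5 = -3/2x_2^3 to the basis.

S(f_1,h_4): lcm = x_1x_2. S = 1/4x_2^4 - 1/2x_2^3 - x_2.
  leading term x_2^4: subtract (-1/6x_2)·h_5 from 1/4x_2^4 - 1/2x_2^3 - x_2 → -1/2x_2^3 - x_2
  leading term x_2^3: subtract (1/3)·h_5 from -1/2x_2^3 - x_2 → -x_2
  leading term x_2: no divisor's leading term divides it; move -x_2 to the remainder.
  remainder -x_2 ≠ 0; add h_6 = -x_2 to the basis.

The other S-polynomials (S(f_2,f_3), S(f_2,h_4), S(f_3,h_4), S(f_1,h_5), S(f_2,h_5), S(f_3,h_5), S(h_4,h_5), S(f_1,h_6), S(f_2,h_6), S(f_3,h_6), S(h_4,h_6), S(h_5,h_6)) all reduce to 0 modulo the current basis, so we have a Gröbner basis.
Inter-reduce: drop elements whose leading term is divisible by another's, tail-reduce, and make monic.
Reduced Gröbner basis: {x_1 + 1, x_2}.
Label its elements g_1 = x_1 + 1, g_2 = x_2.

Reduce p = -3x_1^2x_2 + 3x_1^2 - 3x_1 - 6 modulo G:
  leading term x_1^2x_2: subtract (-3x_1x_2)·g_1 from -3x_1^2x_2 + 3x_1^2 - 3x_1 - 6 → 3x_1^2 + 3x_1x_2 - 3x_1 - 6
  leading term x_1^2: subtract (3x_1)·g_1 from 3x_1^2 + 3x_1x_2 - 3x_1 - 6 → 3x_1x_2 - 6x_1 - 6
  leading term x_1x_2: subtract (3x_2)·g_1 from 3x_1x_2 - 6x_1 - 6 → -6x_1 - 3x_2 - 6
  leading term x_1: subtract (-6)·g_1 from -6x_1 - 3x_2 - 6 → -3x_2
  leading term x_2: subtract (-3)·g_2 from -3x_2 → 0
  normal form = 0.
Since the normal form is 0, p ∈ I.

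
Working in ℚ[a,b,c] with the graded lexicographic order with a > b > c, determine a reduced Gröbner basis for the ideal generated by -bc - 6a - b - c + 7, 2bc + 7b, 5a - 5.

G = {c² + 5/2c - 7/2, a - 1, b - ⅖c + ⅖}

Buchberger's algorithm terminates because the ascending chain of leading-term ideals stabilizes.

f_1 = -bc - 6a - b - c + 7, LT = bc.
f_2 = 2bc + 7b, LT = bc.
f_3 = 5a - 5, LT = a.

S(f_1,f_2): lcm = bc. S = 6a - 5/2b + c - 7.
  reduce S modulo (f_1, f_2, f_3):
  remainder -5/2b + c - 1 ≠ 0; add g_4 = -5/2b + c - 1 to the basis.

S(f_1,g_4): lcm = bc. S = ⅖c² + 6a + b + ⅗c - 7.
  reduce S modulo (f_1, f_2, f_3, g_4):
  remainder ⅖c² + c - 7/5 ≠ 0; add g_5 = ⅖c² + c - 7/5 to the basis.

The other S-polynomials (S(f_1,f_3), S(f_2,f_3), S(f_2,g_4), S(f_3,g_4), S(f_1,g_5), S(f_2,g_5), S(f_3,g_5), S(g_4,g_5)) all reduce to 0 modulo the current basis, so we have a Gröbner basis.
Inter-reduce: drop elements whose leading term is divisible by another's, tail-reduce, and make monic.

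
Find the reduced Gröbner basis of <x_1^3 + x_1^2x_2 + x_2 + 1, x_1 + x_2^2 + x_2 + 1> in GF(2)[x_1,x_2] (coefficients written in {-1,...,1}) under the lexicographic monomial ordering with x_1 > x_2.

f_1 = x_1^3 + x_1^2x_2 + x_2 + 1, LT = x_1^3.
f_2 = x_1 + x_2^2 + x_2 + 1, LT = x_1.

S(f_1,f_2): lcm = x_1^3. S = x_1^2x_2^2 + x_1^2 + x_2 + 1.
  reduce S modulo (f_1, f_2):
  remainder x_2^6 + x_2 ≠ 0; add g_3 = x_2^6 + x_2 to the basis.

The other S-polynomials (S(f_1,g_3), S(f_2,g_3)) all reduce to 0 modulo the current basis, so we have a Gröbner basis.
Inter-reduce: drop elements whose leading term is divisible by another's, tail-reduce, and make monic.

G = {x_1 + x_2^2 + x_2 + 1, x_2^6 + x_2}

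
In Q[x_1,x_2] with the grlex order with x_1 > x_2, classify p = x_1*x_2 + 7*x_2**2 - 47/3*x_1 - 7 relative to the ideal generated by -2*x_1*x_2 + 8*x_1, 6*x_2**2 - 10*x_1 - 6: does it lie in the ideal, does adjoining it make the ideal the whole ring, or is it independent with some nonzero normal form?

First compute the reduced Gröbner basis of I by Buchberger's algorithm.
f_1 = -2*x_1*x_2 + 8*x_1, LT = x_1*x_2.
f_2 = 6*x_2**2 - 10*x_1 - 6, LT = x_2**2.

S(f_1,f_2): lcm = x_1*x_2**2. S = 5/3*x_1**2 - 4*x_1*x_2 + x_1.
  leading term x_1**2: no divisor's leading term divides it; move 5/3*x_1**2 to the remainder.
  leading term x_1*x_2: subtract (2)·f_1 from -4*x_1*x_2 + x_1 → -15*x_1
  leading term x_1: no divisor's leading term divides it; move -15*x_1 to the remainder.
  remainder 5/3*x_1**2 - 15*x_1 ≠ 0; add h_3 = 5/3*x_1**2 - 15*x_1 to the basis.

The other S-polynomials (S(f_1,h_3), S(f_2,h_3)) all reduce to 0 modulo the current basis, so we have a Gröbner basis.
Inter-reduce: drop elements whose leading term is divisible by another's, tail-reduce, and make monic.
Reduced Gröbner basis: {x_1**2 - 9*x_1, x_1*x_2 - 4*x_1, x_2**2 - 5/3*x_1 - 1}.
Label its elements g_1 = x_1**2 - 9*x_1, g_2 = x_1*x_2 - 4*x_1, g_3 = x_2**2 - 5/3*x_1 - 1.

Reduce p = x_1*x_2 + 7*x_2**2 - 47/3*x_1 - 7 modulo G:
  leading term x_1*x_2: subtract (1)·g_2 from x_1*x_2 + 7*x_2**2 - 47/3*x_1 - 7 → 7*x_2**2 - 35/3*x_1 - 7
  leading term x_2**2: subtract (7)·g_3 from 7*x_2**2 - 35/3*x_1 - 7 → 0
  normal form = 0.
Since the normal form is 0, p ∈ I.

The remainder on division by a Gröbner basis is unique — it is the normal form.

x_1*x_2 + 7*x_2**2 - 47/3*x_1 - 7 lies in I (it reduces to 0).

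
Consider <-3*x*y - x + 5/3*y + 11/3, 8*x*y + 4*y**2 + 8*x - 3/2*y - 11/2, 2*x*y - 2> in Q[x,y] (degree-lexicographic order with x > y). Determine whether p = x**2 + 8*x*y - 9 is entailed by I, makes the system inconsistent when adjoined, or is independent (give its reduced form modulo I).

x**2 + 8*x*y - 9 lies in I (it reduces to 0).

First compute the reduced Gröbner basis of I by Buchberger's algorithm.
f_1 = -3*x*y - x + 5/3*y + 11/3, LT = x*y.
f_2 = 8*x*y + 4*y**2 + 8*x - 3/2*y - 11/2, LT = x*y.
f_3 = 2*x*y - 2, LT = x*y.

S(f_1,f_2): lcm = x*y. S = -1/2*y**2 - 2/3*x - 53/144*y - 77/144.
  leading term y**2: no divisor's leading term divides it; move -1/2*y**2 to the remainder.
  leading term x: no divisor's leading term divides it; move -2/3*x to the remainder.
  leading term y: no divisor's leading term divides it; move -53/144*y to the remainder.
  leading term 1: no divisor's leading term divides it; move -77/144 to the remainder.
  remainder -1/2*y**2 - 2/3*x - 53/144*y - 77/144 ≠ 0; add h_4 = -1/2*y**2 - 2/3*x - 53/144*y - 77/144 to the basis.

S(f_1,f_3): lcm = x*y. S = 1/3*x - 5/9*y - 2/9.
  leading term x: no divisor's leading term divides it; move 1/3*x to the remainder.
  leading term y: no divisor's leading term divides it; move -5/9*y to the remainder.
  leading term 1: no divisor's leading term divides it; move -2/9 to the remainder.
  remainder 1/3*x - 5/9*y - 2/9 ≠ 0; add h_5 = 1/3*x - 5/9*y - 2/9 to the basis.

S(f_1,h_4): lcm = x*y**2. S = -4/3*x**2 - 29/72*x*y - 5/9*y**2 - 77/72*x - 11/9*y.
  leading term x**2: subtract (-4*x)·h_5 from -4/3*x**2 - 29/72*x*y - 5/9*y**2 - 77/72*x - 11/9*y → -21/8*x*y - 5/9*y**2 - 47/24*x - 11/9*y
  leading term x*y: subtract (7/8)·f_1 from -21/8*x*y - 5/9*y**2 - 47/24*x - 11/9*y → -5/9*y**2 - 13/12*x - 193/72*y - 77/24
  leading term y**2: subtract (10/9)·h_4 from -5/9*y**2 - 13/12*x - 193/72*y - 77/24 → -37/108*x - 184/81*y - 847/324
  leading term x: subtract (-37/36)·h_5 from -37/108*x - 184/81*y - 847/324 → -307/108*y - 307/108
  leading term y: no divisor's leading term divides it; move -307/108*y to the remainder.
  leading term 1: no divisor's leading term divides it; move -307/108 to the remainder.
  remainder -307/108*y - 307/108 ≠ 0; add h_6 = -307/108*y - 307/108 to the basis.

The other S-polynomials (S(f_2,f_3), S(f_2,h_4), S(f_3,h_4), S(f_1,h_5), S(f_2,h_5), S(f_3,h_5), S(h_4,h_5), S(f_1,h_6), S(f_2,h_6), S(f_3,h_6), S(h_4,h_6), S(h_5,h_6)) all reduce to 0 modulo the current basis, so we have a Gröbner basis.
Inter-reduce: drop elements whose leading term is divisible by another's, tail-reduce, and make monic.
Reduced Gröbner basis: {x + 1, y + 1}.
Label its elements g_1 = x + 1, g_2 = y + 1.

Reduce p = x**2 + 8*x*y - 9 modulo G:
  leading term x**2: subtract (x)·g_1 from x**2 + 8*x*y - 9 → 8*x*y - x - 9
  leading term x*y: subtract (8*y)·g_1 from 8*x*y - x - 9 → -x - 8*y - 9
  leading term x: subtract (-1)·g_1 from -x - 8*y - 9 → -8*y - 8
  leading term y: subtract (-8)·g_2 from -8*y - 8 → 0
  normal form = 0.
Since the normal form is 0, p ∈ I.

The remainder on division by a Gröbner basis is unique — it is the normal form.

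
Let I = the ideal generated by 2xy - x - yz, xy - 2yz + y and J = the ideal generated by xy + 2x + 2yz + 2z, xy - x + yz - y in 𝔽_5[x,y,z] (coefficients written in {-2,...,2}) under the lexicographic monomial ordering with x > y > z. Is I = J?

For a fixed monomial order, each ideal has a unique reduced Gröbner basis; comparing bases decides equality.
Buchberger on the first generating set:
f_1 = 2xy - x - yz, LT = xy.
f_2 = xy - 2yz + y, LT = xy.

S(f_1,f_2): lcm = xy. S = 2x - yz - y.
  reduce S modulo (f_1, f_2):
  remainder 2x - yz - y ≠ 0; add g_3 = 2x - yz - y to the basis.

S(f_1,g_3): lcm = xy. S = 2x - 2y²z - 2y² + 2yz.
  reduce S modulo (f_1, f_2, g_3):
  remainder -2y²z - 2y² - 2yz + y ≠ 0; add g_4 = -2y²z - 2y² - 2yz + y to the basis.

The other S-polynomials (S(f_2,g_3), S(f_1,g_4), S(f_2,g_4), S(g_3,g_4)) all reduce to 0 modulo the current basis, so we have a Gröbner basis.
Inter-reduce: drop elements whose leading term is divisible by another's, tail-reduce, and make monic.
Reduced Gröbner basis: {x + 2yz + 2y, y²z + y² + yz + 2y}.

Buchberger on the second generating set:
h_1 = xy + 2x + 2yz + 2z, LT = xy.
h_2 = xy - x + yz - y, LT = xy.

S(h_1,h_2): lcm = xy. S = -2x + yz + y + 2z.
  reduce S modulo (h_1, h_2):
  remainder -2x + yz + y + 2z ≠ 0; add k_3 = -2x + yz + y + 2z to the basis.

S(h_1,k_3): lcm = xy. S = 2x - 2y²z - 2y² - 2yz + 2z.
  reduce S modulo (h_1, h_2, k_3):
  remainder -2y²z - 2y² - yz + y - z ≠ 0; add k_4 = -2y²z - 2y² - yz + y - z to the basis.

The other S-polynomials (S(h_2,k_3), S(h_1,k_4), S(h_2,k_4), S(k_3,k_4)) all reduce to 0 modulo the current basis, so we have a Gröbner basis.
Inter-reduce: drop elements whose leading term is divisible by another's, tail-reduce, and make monic.
Reduced Gröbner basis: {x + 2yz + 2y - z, y²z + y² - 2yz + 2y - 2z}.

The bases are distinct; the ideals are different.
The choice of monomial ordering does not affect the verdict — as long as both bases are computed under the same ordering, their equality decides ideal equality.

No, the ideals differ.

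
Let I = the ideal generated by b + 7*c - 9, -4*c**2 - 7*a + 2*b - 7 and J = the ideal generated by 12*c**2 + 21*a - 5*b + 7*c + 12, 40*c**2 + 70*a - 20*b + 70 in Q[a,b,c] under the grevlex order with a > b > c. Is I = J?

Two ideals are equal iff their reduced Gröbner bases coincide (the reduced basis is unique for a fixed ordering).
Buchberger on the first generating set:
f_1 = b + 7*c - 9, LT = b.
f_2 = -4*c**2 - 7*a + 2*b - 7, LT = c**2.

The S-polynomials (S(f_1,f_2)) all reduce to 0 modulo the current basis, so we have a Gröbner basis.
Inter-reduce: drop elements whose leading term is divisible by another's, tail-reduce, and make monic.
Reduced Gröbner basis: {c**2 + 7/4*a + 7/2*c - 11/4, b + 7*c - 9}.

Buchberger on the second generating set:
h_1 = 12*c**2 + 21*a - 5*b + 7*c + 12, LT = c**2.
h_2 = 40*c**2 + 70*a - 20*b + 70, LT = c**2.

S(h_1,h_2): lcm = c**2. S = 1/12*b + 7/12*c - 3/4.
  leading term b: no divisor's leading term divides it; move 1/12*b to the remainder.
  leading term c: no divisor's leading term divides it; move 7/12*c to the remainder.
  leading term 1: no divisor's leading term divides it; move -3/4 to the remainder.
  remainder 1/12*b + 7/12*c - 3/4 ≠ 0; add k_3 = 1/12*b + 7/12*c - 3/4 to the basis.

The other S-polynomials (S(h_1,k_3), S(h_2,k_3)) all reduce to 0 modulo the current basis, so we have a Gröbner basis.
Inter-reduce: drop elements whose leading term is divisible by another's, tail-reduce, and make monic.
Reduced Gröbner basis: {c**2 + 7/4*a + 7/2*c - 11/4, b + 7*c - 9}.

The two bases agree; hence the ideals are identical.

Yes, the ideals are equal.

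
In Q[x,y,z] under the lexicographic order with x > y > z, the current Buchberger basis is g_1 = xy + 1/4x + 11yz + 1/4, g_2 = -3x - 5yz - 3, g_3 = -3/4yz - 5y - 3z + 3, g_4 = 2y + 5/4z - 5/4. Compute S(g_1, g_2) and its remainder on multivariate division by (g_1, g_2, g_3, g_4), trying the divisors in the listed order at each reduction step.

lcm(LM(g_1), LM(g_2)) = xy.
S = (lcm/LT(g_1))·g_1 − (lcm/LT(g_2))·g_2 = 1/4x - 5/3y^2z + 11yz - y + 1/4.
Reduce S modulo (g_1, g_2, g_3, g_4) in that order:
  leading term x: subtract (-1/12)·g_2 from 1/4x - 5/3y^2z + 11yz - y + 1/4 → -5/3y^2z + 127/12yz - y
  leading term y^2z: subtract (20/9y)·g_3 from -5/3y^2z + 127/12yz - y → 100/9y^2 + 69/4yz - 23/3y
  leading term y^2: subtract (50/9y)·g_4 from 100/9y^2 + 69/4yz - 23/3y → 371/36yz - 13/18y
  leading term yz: subtract (-371/27)·g_3 from 371/36yz - 13/18y → -3749/54y - 371/9z + 371/9
  leading term y: subtract (-3749/108)·g_4 from -3749/54y - 371/9z + 371/9 → 937/432z - 937/432
  leading term z: no divisor's leading term divides it; move 937/432z to the remainder.
  leading term 1: no divisor's leading term divides it; move -937/432 to the remainder.
The remainder 937/432z - 937/432 is nonzero, so it would be added as the next basis element.

S(g_1, g_2) = 1/4x - 5/3y^2z + 11yz - y + 1/4; remainder on division = 937/432z - 937/432.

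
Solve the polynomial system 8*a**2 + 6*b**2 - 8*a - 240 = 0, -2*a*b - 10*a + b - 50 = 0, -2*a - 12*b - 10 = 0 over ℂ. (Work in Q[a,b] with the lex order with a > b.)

{(-5, 0)}

Compute a lex Gröbner basis by Buchberger's algorithm.
f_1 = 8*a**2 - 8*a + 6*b**2 - 240, LT = a**2.
f_2 = -2*a*b - 10*a + b - 50, LT = a*b.
f_3 = -2*a - 12*b - 10, LT = a.

S(f_1,f_2): lcm = a**2*b. S = -5*a**2 - 1/2*a*b - 25*a + 3/4*b**3 - 30*b.
  leading term a**2: subtract (-5/8)·f_1 from -5*a**2 - 1/2*a*b - 25*a + 3/4*b**3 - 30*b → -1/2*a*b - 30*a + 3/4*b**3 + 15/4*b**2 - 30*b - 150
  leading term a*b: subtract (1/4)·f_2 from -1/2*a*b - 30*a + 3/4*b**3 + 15/4*b**2 - 30*b - 150 → -55/2*a + 3/4*b**3 + 15/4*b**2 - 121/4*b - 275/2
  leading term a: subtract (55/4)·f_3 from -55/2*a + 3/4*b**3 + 15/4*b**2 - 121/4*b - 275/2 → 3/4*b**3 + 15/4*b**2 + 539/4*b
  leading term b**3: no divisor's leading term divides it; move 3/4*b**3 to the remainder.
  leading term b**2: no divisor's leading term divides it; move 15/4*b**2 to the remainder.
  leading term b: no divisor's leading term divides it; move 539/4*b to the remainder.
  remainder 3/4*b**3 + 15/4*b**2 + 539/4*b ≠ 0; add h_4 = 3/4*b**3 + 15/4*b**2 + 539/4*b to the basis.

S(f_1,f_3): lcm = a**2. S = -6*a*b - 6*a + 3/4*b**2 - 30.
  leading term a*b: subtract (3)·f_2 from -6*a*b - 6*a + 3/4*b**2 - 30 → 24*a + 3/4*b**2 - 3*b + 120
  leading term a: subtract (-12)·f_3 from 24*a + 3/4*b**2 - 3*b + 120 → 3/4*b**2 - 147*b
  leading term b**2: no divisor's leading term divides it; move 3/4*b**2 to the remainder.
  leading term b: no divisor's leading term divides it; move -147*b to the remainder.
  remainder 3/4*b**2 - 147*b ≠ 0; add h_5 = 3/4*b**2 - 147*b to the basis.

S(f_2,f_3): lcm = a*b. S = 5*a - 6*b**2 - 11/2*b + 25.
  leading term a: subtract (-5/2)·f_3 from 5*a - 6*b**2 - 11/2*b + 25 → -6*b**2 - 71/2*b
  leading term b**2: subtract (-8)·h_5 from -6*b**2 - 71/2*b → -2423/2*b
  leading term b: no divisor's leading term divides it; move -2423/2*b to the remainder.
  remainder -2423/2*b ≠ 0; add h_6 = -2423/2*b to the basis.

The other S-polynomials (S(f_1,h_4), S(f_2,h_4), S(f_3,h_4), S(f_1,h_5), S(f_2,h_5), S(f_3,h_5), S(h_4,h_5), S(f_1,h_6), S(f_2,h_6), S(f_3,h_6), S(h_4,h_6), S(h_5,h_6)) all reduce to 0 modulo the current basis, so we have a Gröbner basis.
Inter-reduce: drop elements whose leading term is divisible by another's, tail-reduce, and make monic.
Reduced Gröbner basis: {a + 5, b}.

The lex basis is triangular: the last element involves only b. Solving b = 0 gives b ∈ {0}; substituting each value into the earlier elements determines the remaining variables.
  b = 0: the earlier basis element becomes a + 5 = 0, giving a = -5 — point (-5, 0).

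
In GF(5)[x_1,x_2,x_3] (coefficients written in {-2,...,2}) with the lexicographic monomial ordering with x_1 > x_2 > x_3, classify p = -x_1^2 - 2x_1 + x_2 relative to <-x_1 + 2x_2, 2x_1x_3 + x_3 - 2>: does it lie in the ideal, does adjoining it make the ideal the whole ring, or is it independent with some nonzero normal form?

First compute the reduced Gröbner basis of I by Buchberger's algorithm.
f_1 = -x_1 + 2x_2, LT = x_1.
f_2 = 2x_1x_3 + x_3 - 2, LT = x_1x_3.

S(f_1,f_2): lcm = x_1x_3. S = -2x_2x_3 + 2x_3 + 1.
  leading term x_2x_3: no divisor's leading term divides it; move -2x_2x_3 to the remainder.
  leading term x_3: no divisor's leading term divides it; move 2x_3 to the remainder.
  leading term 1: no divisor's leading term divides it; move 1 to the remainder.
  remainder -2x_2x_3 + 2x_3 + 1 ≠ 0; add h_3 = -2x_2x_3 + 2x_3 + 1 to the basis.

The other S-polynomials (S(f_1,h_3), S(f_2,h_3)) all reduce to 0 modulo the current basis, so we have a Gröbner basis.
Inter-reduce: drop elements whose leading term is divisible by another's, tail-reduce, and make monic.
Reduced Gröbner basis: {x_1 - 2x_2, x_2x_3 - x_3 + 2}.
Label its elements g_1 = x_1 - 2x_2, g_2 = x_2x_3 - x_3 + 2.

Reduce p = -x_1^2 - 2x_1 + x_2 modulo G:
  leading term x_1^2: subtract (-x_1)·g_1 from -x_1^2 - 2x_1 + x_2 → -2x_1x_2 - 2x_1 + x_2
  leading term x_1x_2: subtract (-2x_2)·g_1 from -2x_1x_2 - 2x_1 + x_2 → -2x_1 + x_2^2 + x_2
  leading term x_1: subtract (-2)·g_1 from -2x_1 + x_2^2 + x_2 → x_2^2 + 2x_2
  leading term x_2^2: no divisor's leading term divides it; move x_2^2 to the remainder.
  leading term x_2: no divisor's leading term divides it; move 2x_2 to the remainder.
  normal form = x_2^2 + 2x_2.
The normal form is nonzero, so p ∉ I. Since p minus its normal form lies in I, I + (p) = I + (r) where r = x_2^2 + 2x_2; decide whether this ideal is the whole ring.
Run Buchberger on G together with r (pairs among the g_i already reduce to 0 since G is a Gröbner basis):
g_1 = x_1 - 2x_2, LT = x_1.
g_2 = x_2x_3 - x_3 + 2, LT = x_2x_3.
r = x_2^2 + 2x_2, LT = x_2^2.

S(g_2,r): lcm = x_2^2x_3. S = 2x_2x_3 + 2x_2.
  leading term x_2x_3: subtract (2)·g_2 from 2x_2x_3 + 2x_2 → 2x_2 + 2x_3 + 1
  leading term x_2: no divisor's leading term divides it; move 2x_2 to the remainder.
  leading term x_3: no divisor's leading term divides it; move 2x_3 to the remainder.
  leading term 1: no divisor's leading term divides it; move 1 to the remainder.
  remainder 2x_2 + 2x_3 + 1 ≠ 0; add m_4 = 2x_2 + 2x_3 + 1 to the basis.

S(g_2,m_4): lcm = x_2x_3. S = -x_3^2 + x_3 + 2.
  leading term x_3^2: no divisor's leading term divides it; move -x_3^2 to the remainder.
  leading term x_3: no divisor's leading term divides it; move x_3 to the remainder.
  leading term 1: no divisor's leading term divides it; move 2 to the remainder.
  remainder -x_3^2 + x_3 + 2 ≠ 0; add m_5 = -x_3^2 + x_3 + 2 to the basis.

The other S-polynomials (S(g_1,g_2), S(g_1,r), S(g_1,m_4), S(r,m_4), S(g_1,m_5), S(g_2,m_5), S(r,m_5), S(m_4,m_5)) all reduce to 0 modulo the current basis, so we have a Gröbner basis.
Inter-reduce: drop elements whose leading term is divisible by another's, tail-reduce, and make monic.
Reduced Gröbner basis: {x_1 + 2x_3 + 1, x_2 + x_3 - 2, x_3^2 - x_3 - 2}.
The reduced Gröbner basis of I + (p) is {x_1 + 2x_3 + 1, x_2 + x_3 - 2, x_3^2 - x_3 - 2} ≠ {1}, a proper ideal, so the enlarged system stays consistent: p is independent of I, with normal form x_2^2 + 2x_2.

-x_1^2 - 2x_1 + x_2 is independent of I; its normal form modulo I is x_2^2 + 2x_2.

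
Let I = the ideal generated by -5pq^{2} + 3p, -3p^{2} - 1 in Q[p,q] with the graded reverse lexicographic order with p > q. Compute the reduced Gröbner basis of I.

G = {p^{2} + \tfrac{1}{3}, q^{2} - \tfrac{3}{5}}

This is the nonlinear analogue of row-reducing a linear system.

f_1 = -5pq^{2} + 3p, LT = pq^{2}.
f_2 = -3p^{2} - 1, LT = p^{2}.

S(f_1,f_2): lcm = p^{2}q^{2}. S = -\tfrac{3}{5}p^{2} - \tfrac{1}{3}q^{2}.
  reduce S modulo (f_1, f_2):
  remainder -\tfrac{1}{3}q^{2} + \tfrac{1}{5} ≠ 0; add g_3 = -\tfrac{1}{3}q^{2} + \tfrac{1}{5} to the basis.

The other S-polynomials (S(f_1,g_3), S(f_2,g_3)) all reduce to 0 modulo the current basis, so we have a Gröbner basis.
Inter-reduce: drop elements whose leading term is divisible by another's, tail-reduce, and make monic.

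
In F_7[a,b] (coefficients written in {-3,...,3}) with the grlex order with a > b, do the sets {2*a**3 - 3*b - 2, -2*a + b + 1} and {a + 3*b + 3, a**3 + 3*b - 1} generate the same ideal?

Equality of ideals is decidable: compute both reduced Gröbner bases (unique for the ordering) and check whether they agree.
Buchberger on the first generating set:
f_1 = 2*a**3 - 3*b - 2, LT = a**3.
f_2 = -2*a + b + 1, LT = a.

S(f_1,f_2): lcm = a**3. S = -3*a**2*b - 3*a**2 + 2*b - 1.
  leading term a**2*b: subtract (-2*a*b)·f_2 from -3*a**2*b - 3*a**2 + 2*b - 1 → 2*a*b**2 - 3*a**2 + 2*a*b + 2*b - 1
  leading term a*b**2: subtract (-b**2)·f_2 from 2*a*b**2 - 3*a**2 + 2*a*b + 2*b - 1 → b**3 - 3*a**2 + 2*a*b + b**2 + 2*b - 1
  leading term b**3: no divisor's leading term divides it; move b**3 to the remainder.
  leading term a**2: subtract (-2*a)·f_2 from -3*a**2 + 2*a*b + b**2 + 2*b - 1 → -3*a*b + b**2 + 2*a + 2*b - 1
  leading term a*b: subtract (-2*b)·f_2 from -3*a*b + b**2 + 2*a + 2*b - 1 → 3*b**2 + 2*a - 3*b - 1
  leading term b**2: no divisor's leading term divides it; move 3*b**2 to the remainder.
  leading term a: subtract (-1)·f_2 from 2*a - 3*b - 1 → -2*b
  leading term b: no divisor's leading term divides it; move -2*b to the remainder.
  remainder b**3 + 3*b**2 - 2*b ≠ 0; add g_3 = b**3 + 3*b**2 - 2*b to the basis.

The other S-polynomials (S(f_1,g_3), S(f_2,g_3)) all reduce to 0 modulo the current basis, so we have a Gröbner basis.
Inter-reduce: drop elements whose leading term is divisible by another's, tail-reduce, and make monic.
Reduced Gröbner basis: {b**3 + 3*b**2 - 2*b, a + 3*b + 3}.

Buchberger on the second generating set:
h_1 = a + 3*b + 3, LT = a.
h_2 = a**3 + 3*b - 1, LT = a**3.

S(h_1,h_2): lcm = a**3. S = 3*a**2*b + 3*a**2 - 3*b + 1.
  leading term a**2*b: subtract (3*a*b)·h_1 from 3*a**2*b + 3*a**2 - 3*b + 1 → -2*a*b**2 + 3*a**2 - 2*a*b - 3*b + 1
  leading term a*b**2: subtract (-2*b**2)·h_1 from -2*a*b**2 + 3*a**2 - 2*a*b - 3*b + 1 → -b**3 + 3*a**2 - 2*a*b - b**2 - 3*b + 1
  leading term b**3: no divisor's leading term divides it; move -b**3 to the remainder.
  leading term a**2: subtract (3*a)·h_1 from 3*a**2 - 2*a*b - b**2 - 3*b + 1 → 3*a*b - b**2 - 2*a - 3*b + 1
  leading term a*b: subtract (3*b)·h_1 from 3*a*b - b**2 - 2*a - 3*b + 1 → -3*b**2 - 2*a + 2*b + 1
  leading term b**2: no divisor's leading term divides it; move -3*b**2 to the remainder.
  leading term a: subtract (-2)·h_1 from -2*a + 2*b + 1 → b
  leading term b: no divisor's leading term divides it; move b to the remainder.
  remainder -b**3 - 3*b**2 + b ≠ 0; add k_3 = -b**3 - 3*b**2 + b to the basis.

The other S-polynomials (S(h_1,k_3), S(h_2,k_3)) all reduce to 0 modulo the current basis, so we have a Gröbner basis.
Inter-reduce: drop elements whose leading term is divisible by another's, tail-reduce, and make monic.
Reduced Gröbner basis: {b**3 + 3*b**2 - b, a + 3*b + 3}.

These differ, so the ideals are not equal.
The choice of monomial ordering does not affect the verdict — as long as both bases are computed under the same ordering, their equality decides ideal equality.

No, the ideals differ.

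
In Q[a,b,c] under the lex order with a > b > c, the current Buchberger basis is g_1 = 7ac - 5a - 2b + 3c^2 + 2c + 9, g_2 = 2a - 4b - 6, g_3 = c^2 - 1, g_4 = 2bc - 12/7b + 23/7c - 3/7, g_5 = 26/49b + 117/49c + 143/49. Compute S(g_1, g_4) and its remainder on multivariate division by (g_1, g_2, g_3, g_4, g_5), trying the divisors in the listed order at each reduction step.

S(g_1, g_4) = 1/7ab - 23/14ac + 3/14a - 2/7b^2 + 3/7bc^2 + 2/7bc + 9/7b; remainder on division = 0.

lcm(LM(g_1), LM(g_4)) = abc.
S = (lcm/LT(g_1))·g_1 − (lcm/LT(g_4))·g_4 = 1/7ab - 23/14ac + 3/14a - 2/7b^2 + 3/7bc^2 + 2/7bc + 9/7b.
Reduce S modulo (g_1, g_2, g_3, g_4, g_5) in that order:
  leading term ab: subtract (1/14b)·g_2 from 1/7ab - 23/14ac + 3/14a - 2/7b^2 + 3/7bc^2 + 2/7bc + 9/7b → -23/14ac + 3/14a + 3/7bc^2 + 2/7bc + 12/7b
  leading term ac: subtract (-23/98)·g_1 from -23/14ac + 3/14a + 3/7bc^2 + 2/7bc + 12/7b → -47/49a + 3/7bc^2 + 2/7bc + 61/49b + 69/98c^2 + 23/49c + 207/98
  leading term a: subtract (-47/98)·g_2 from -47/49a + 3/7bc^2 + 2/7bc + 61/49b + 69/98c^2 + 23/49c + 207/98 → 3/7bc^2 + 2/7bc - 33/49b + 69/98c^2 + 23/49c - 75/98
  leading term bc^2: subtract (3/7b)·g_3 from 3/7bc^2 + 2/7bc - 33/49b + 69/98c^2 + 23/49c - 75/98 → 2/7bc - 12/49b + 69/98c^2 + 23/49c - 75/98
  leading term bc: subtract (1/7)·g_4 from 2/7bc - 12/49b + 69/98c^2 + 23/49c - 75/98 → 69/98c^2 - 69/98
  leading term c^2: subtract (69/98)·g_3 from 69/98c^2 - 69/98 → 0
The remainder is 0, so this S-polynomial contributes no new basis element.
An S-polynomial is built so that the two leading terms cancel; whether anything survives reduction is exactly the Gröbner-basis criterion.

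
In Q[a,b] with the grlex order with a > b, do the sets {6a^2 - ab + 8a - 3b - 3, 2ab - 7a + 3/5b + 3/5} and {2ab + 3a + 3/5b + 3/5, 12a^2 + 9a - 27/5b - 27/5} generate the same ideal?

For a fixed monomial order, each ideal has a unique reduced Gröbner basis; comparing bases decides equality.
Buchberger on the first generating set:
f_1 = 6a^2 - ab + 8a - 3b - 3, LT = a^2.
f_2 = 2ab - 7a + 3/5b + 3/5, LT = ab.

S(f_1,f_2): lcm = a^2b. S = -1/6ab^2 + 7/2a^2 + 31/30ab - 1/2b^2 - 3/10a - 1/2b.
  leading term ab^2: subtract (-1/12b)·f_2 from -1/6ab^2 + 7/2a^2 + 31/30ab - 1/2b^2 - 3/10a - 1/2b → 7/2a^2 + 9/20ab - 9/20b^2 - 3/10a - 9/20b
  leading term a^2: subtract (7/12)·f_1 from 7/2a^2 + 9/20ab - 9/20b^2 - 3/10a - 9/20b → 31/30ab - 9/20b^2 - 149/30a + 13/10b + 7/4
  leading term ab: subtract (31/60)·f_2 from 31/30ab - 9/20b^2 - 149/30a + 13/10b + 7/4 → -9/20b^2 - 27/20a + 99/100b + 36/25
  leading term b^2: no divisor's leading term divides it; move -9/20b^2 to the remainder.
  leading term a: no divisor's leading term divides it; move -27/20a to the remainder.
  leading term b: no divisor's leading term divides it; move 99/100b to the remainder.
  leading term 1: no divisor's leading term divides it; move 36/25 to the remainder.
  remainder -9/20b^2 - 27/20a + 99/100b + 36/25 ≠ 0; add g_3 = -9/20b^2 - 27/20a + 99/100b + 36/25 to the basis.

The other S-polynomials (S(f_1,g_3), S(f_2,g_3)) all reduce to 0 modulo the current basis, so we have a Gröbner basis.
Inter-reduce: drop elements whose leading term is divisible by another's, tail-reduce, and make monic.
Reduced Gröbner basis: {a^2 + 3/4a - 9/20b - 9/20, ab - 7/2a + 3/10b + 3/10, b^2 + 3a - 11/5b - 16/5}.

Buchberger on the second generating set:
h_1 = 2ab + 3a + 3/5b + 3/5, LT = ab.
h_2 = 12a^2 + 9a - 27/5b - 27/5, LT = a^2.

S(h_1,h_2): lcm = a^2b. S = 3/2a^2 - 9/20ab + 9/20b^2 + 3/10a + 9/20b.
  leading term a^2: subtract (1/8)·h_2 from 3/2a^2 - 9/20ab + 9/20b^2 + 3/10a + 9/20b → -9/20ab + 9/20b^2 - 33/40a + 9/8b + 27/40
  leading term ab: subtract (-9/40)·h_1 from -9/20ab + 9/20b^2 - 33/40a + 9/8b + 27/40 → 9/20b^2 - 3/20a + 63/50b + 81/100
  leading term b^2: no divisor's leading term divides it; move 9/20b^2 to the remainder.
  leading term a: no divisor's leading term divides it; move -3/20a to the remainder.
  leading term b: no divisor's leading term divides it; move 63/50b to the remainder.
  leading term 1: no divisor's leading term divides it; move 81/100 to the remainder.
  remainder 9/20b^2 - 3/20a + 63/50b + 81/100 ≠ 0; add k_3 = 9/20b^2 - 3/20a + 63/50b + 81/100 to the basis.

The other S-polynomials (S(h_1,k_3), S(h_2,k_3)) all reduce to 0 modulo the current basis, so we have a Gröbner basis.
Inter-reduce: drop elements whose leading term is divisible by another's, tail-reduce, and make monic.
Reduced Gröbner basis: {a^2 + 3/4a - 9/20b - 9/20, ab + 3/2a + 3/10b + 3/10, b^2 - 1/3a + 14/5b + 9/5}.

The bases are distinct; the ideals are different.

No, the ideals differ.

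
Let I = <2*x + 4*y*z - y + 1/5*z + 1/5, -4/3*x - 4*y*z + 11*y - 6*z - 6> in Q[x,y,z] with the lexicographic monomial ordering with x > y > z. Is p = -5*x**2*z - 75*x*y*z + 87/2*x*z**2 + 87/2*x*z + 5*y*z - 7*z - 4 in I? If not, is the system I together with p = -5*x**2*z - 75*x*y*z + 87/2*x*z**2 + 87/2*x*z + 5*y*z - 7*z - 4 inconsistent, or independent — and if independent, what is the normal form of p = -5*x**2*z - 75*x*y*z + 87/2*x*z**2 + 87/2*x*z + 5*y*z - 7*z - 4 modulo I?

First compute the reduced Gröbner basis of I by Buchberger's algorithm.
f_1 = 2*x + 4*y*z - y + 1/5*z + 1/5, LT = x.
f_2 = -4/3*x - 4*y*z + 11*y - 6*z - 6, LT = x.

S(f_1,f_2): lcm = x. S = -y*z + 31/4*y - 22/5*z - 22/5.
  leading term y*z: no divisor's leading term divides it; move -y*z to the remainder.
  leading term y: no divisor's leading term divides it; move 31/4*y to the remainder.
  leading term z: no divisor's leading term divides it; move -22/5*z to the remainder.
  leading term 1: no divisor's leading term divides it; move -22/5 to the remainder.
  remainder -y*z + 31/4*y - 22/5*z - 22/5 ≠ 0; add h_3 = -y*z + 31/4*y - 22/5*z - 22/5 to the basis.

The other S-polynomials (S(f_1,h_3), S(f_2,h_3)) all reduce to 0 modulo the current basis, so we have a Gröbner basis.
Inter-reduce: drop elements whose leading term is divisible by another's, tail-reduce, and make monic.
Reduced Gröbner basis: {x + 15*y - 87/10*z - 87/10, y*z - 31/4*y + 22/5*z + 22/5}.
Label its elements g_1 = x + 15*y - 87/10*z - 87/10, g_2 = y*z - 31/4*y + 22/5*z + 22/5.

Reduce p = -5*x**2*z - 75*x*y*z + 87/2*x*z**2 + 87/2*x*z + 5*y*z - 7*z - 4 modulo G:
  leading term x**2*z: subtract (-5*x*z)·g_1 from -5*x**2*z - 75*x*y*z + 87/2*x*z**2 + 87/2*x*z + 5*y*z - 7*z - 4 → 5*y*z - 7*z - 4
  leading term y*z: subtract (5)·g_2 from 5*y*z - 7*z - 4 → 155/4*y - 29*z - 26
  leading term y: no divisor's leading term divides it; move 155/4*y to the remainder.
  leading term z: no divisor's leading term divides it; move -29*z to the remainder.
  leading term 1: no divisor's leading term divides it; move -26 to the remainder.
  normal form = 155/4*y - 29*z - 26.
The normal form is nonzero, so p ∉ I. Since p minus its normal form lies in I, I + (p) = I + (r) where r = 155/4*y - 29*z - 26; decide whether this ideal is the whole ring.
Run Buchberger on G together with r (pairs among the g_i already reduce to 0 since G is a Gröbner basis):
g_1 = x + 15*y - 87/10*z - 87/10, LT = x.
g_2 = y*z - 31/4*y + 22/5*z + 22/5, LT = y*z.
r = 155/4*y - 29*z - 26, LT = y.

S(g_2,r): lcm = y*z. S = -31/4*y + 116/155*z**2 + 786/155*z + 22/5.
  leading term y: subtract (-1/5)·r from -31/4*y + 116/155*z**2 + 786/155*z + 22/5 → 116/155*z**2 - 113/155*z - 4/5
  leading term z**2: no divisor's leading term divides it; move 116/155*z**2 to the remainder.
  leading term z: no divisor's leading term divides it; move -113/155*z to the remainder.
  leading term 1: no divisor's leading term divides it; move -4/5 to the remainder.
  remainder 116/155*z**2 - 113/155*z - 4/5 ≠ 0; add m_4 = 116/155*z**2 - 113/155*z - 4/5 to the basis.

The other S-polynomials (S(g_1,g_2), S(g_1,r), S(g_1,m_4), S(g_2,m_4), S(r,m_4)) all reduce to 0 modulo the current basis, so we have a Gröbner basis.
Inter-reduce: drop elements whose leading term is divisible by another's, tail-reduce, and make monic.
Reduced Gröbner basis: {x + 783/310*z + 423/310, y - 116/155*z - 104/155, z**2 - 113/116*z - 31/29}.
The reduced Gröbner basis of I + (p) is {x + 783/310*z + 423/310, y - 116/155*z - 104/155, z**2 - 113/116*z - 31/29} ≠ {1}, a proper ideal, so the enlarged system stays consistent: p is independent of I, with normal form 155/4*y - 29*z - 26.

-5*x**2*z - 75*x*y*z + 87/2*x*z**2 + 87/2*x*z + 5*y*z - 7*z - 4 is independent of I; its normal form modulo I is 155/4*y - 29*z - 26.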